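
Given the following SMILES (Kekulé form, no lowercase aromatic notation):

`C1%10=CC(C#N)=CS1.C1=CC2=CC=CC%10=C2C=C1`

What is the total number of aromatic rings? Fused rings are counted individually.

3

The SMILES encodes a five-membered ring of four carbons and one sulfur, with two C=C double bonds; two fused six-membered carbon rings, each with three alternating C=C double bonds.
The 5-membered ring with one sulfur is fully conjugated (every ring atom contributes a p orbital); 2 ring double bonds (4 π electrons) plus a heteroatom lone pair (2) give 6 π electrons. 6 = 4(1)+2, so it is aromatic (thiophene).
The fused 6/6-membered bicyclic is a single π system with 10 sp² atoms and 10 π electrons from ring double bonds. 10 = 4(2)+2, so the system is aromatic and both rings count as aromatic (naphthalene).
3 of the 3 rings are aromatic. Total: 3.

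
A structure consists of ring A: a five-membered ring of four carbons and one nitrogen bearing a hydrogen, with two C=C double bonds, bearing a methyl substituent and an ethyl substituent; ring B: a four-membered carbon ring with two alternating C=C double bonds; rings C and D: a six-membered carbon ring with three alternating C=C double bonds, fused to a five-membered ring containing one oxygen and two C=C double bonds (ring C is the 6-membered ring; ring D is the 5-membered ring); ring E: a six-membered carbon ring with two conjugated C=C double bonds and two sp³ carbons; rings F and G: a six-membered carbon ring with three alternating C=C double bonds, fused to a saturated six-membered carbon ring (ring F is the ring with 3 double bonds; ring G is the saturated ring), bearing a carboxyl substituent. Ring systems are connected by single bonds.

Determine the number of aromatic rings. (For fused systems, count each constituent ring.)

Ring A is planar and fully conjugated; 2 ring double bonds (4 π electrons) plus a heteroatom lone pair (2) give 6 π electrons. Since 6 = 4n+2 (n=1), ring A is aromatic (pyrrole).
Ring B has only sp² ring atoms; a planar conformation would have a fully conjugated π system of 4 electrons. But 4 = 4(1), which is 4n not 4n+2, so ring B is not aromatic (cyclobutadiene) — cyclobutadiene is antiaromatic and distorts to a rectangle.
Rings C and D form a fused bicyclic system (with one oxygen) with 9 sp² atoms and 10 π electrons from ring double bonds plus a heteroatom lone pair. 10 = 4(2)+2, so the system is aromatic and both rings count as aromatic (benzofuran).
Ring E has two sp³ carbons, so it is not fully conjugated — not aromatic (1,3-cyclohexadiene).
Ring F is planar and fully conjugated; 3 ring double bonds give 6 π electrons. 6 = 4(1)+2, so ring F is aromatic (benzene ring).
Ring G has four sp³ carbons, so it is not fully conjugated — not aromatic (cyclohexane ring).
Aromatic: A, C, D, F. Total: 4.

4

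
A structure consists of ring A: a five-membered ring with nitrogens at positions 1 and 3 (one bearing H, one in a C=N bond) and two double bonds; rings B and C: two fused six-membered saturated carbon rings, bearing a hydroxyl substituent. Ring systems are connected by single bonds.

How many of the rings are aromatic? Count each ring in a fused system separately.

Ring A is fully conjugated (every ring atom contributes a p orbital); 2 ring double bonds (4 π electrons) plus a heteroatom lone pair (2) give 6 π electrons. Since 6 = 4n+2 (n=1), ring A is aromatic (imidazole).
Ring B has only sp³ atoms, so it is not fully conjugated — not aromatic (cyclohexane ring).
Ring C has only sp³ atoms, so it is not fully conjugated — not aromatic (cyclohexane ring).
Aromatic: A. Total: 1.

1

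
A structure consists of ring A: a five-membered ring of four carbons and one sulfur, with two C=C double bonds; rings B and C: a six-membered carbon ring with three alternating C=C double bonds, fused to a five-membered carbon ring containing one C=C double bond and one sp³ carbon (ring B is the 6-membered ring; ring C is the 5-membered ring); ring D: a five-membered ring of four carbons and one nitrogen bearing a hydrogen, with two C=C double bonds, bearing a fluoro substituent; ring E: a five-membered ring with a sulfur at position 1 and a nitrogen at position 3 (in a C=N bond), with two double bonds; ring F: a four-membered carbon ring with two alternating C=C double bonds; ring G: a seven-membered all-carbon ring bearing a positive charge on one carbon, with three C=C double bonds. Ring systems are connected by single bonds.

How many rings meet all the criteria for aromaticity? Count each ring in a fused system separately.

Ring A has a continuous p-orbital overlap around the ring; 2 ring double bonds (4 π electrons) plus a heteroatom lone pair (2) give 6 π electrons. 6 = 4(1)+2, so ring A is aromatic (thiophene).
Ring B is planar and fully conjugated; 3 ring double bonds give 6 π electrons. 6 = 4(1)+2, so ring B is aromatic (benzene ring).
Ring C has one sp³ carbon, so it is not fully conjugated — not aromatic (cyclopentene ring).
Ring D is fully conjugated (every ring atom contributes a p orbital); 2 ring double bonds (4 π electrons) plus a heteroatom lone pair (2) give 6 π electrons. 6 = 4(1)+2, so ring D is aromatic (pyrrole).
Ring E is fully conjugated (every ring atom contributes a p orbital); 2 ring double bonds (4 π electrons) plus a heteroatom lone pair (2) give 6 π electrons. That satisfies 4n+2 with n=1, so ring E is aromatic (thiazole).
Ring F has only sp² ring atoms; a planar conformation would have a fully conjugated π system of 4 electrons. But 4 = 4(1), which is 4n not 4n+2, so ring F is not aromatic (cyclobutadiene) — cyclobutadiene is antiaromatic and distorts to a rectangle.
Ring G is fully conjugated (every ring atom contributes a p orbital); 3 ring double bonds (6 π electrons) plus the carbocation's empty p orbital (0, but keeps the ring conjugated) give 6 π electrons. That satisfies 4n+2 with n=1, so ring G is aromatic (tropylium cation).
Aromatic: A, B, D, E, G. Total: 5.

5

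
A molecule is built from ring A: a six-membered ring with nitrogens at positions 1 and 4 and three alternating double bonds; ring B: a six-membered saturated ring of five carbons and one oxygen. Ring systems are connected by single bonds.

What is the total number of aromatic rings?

1

Ring A is fully conjugated (every ring atom contributes a p orbital); 3 ring double bonds give 6 π electrons. 6 = 4(1)+2, so ring A is aromatic (pyrazine).
Ring B has only sp³ atoms, so it is not fully conjugated — not aromatic (tetrahydropyran).
Aromatic: A. Total: 1.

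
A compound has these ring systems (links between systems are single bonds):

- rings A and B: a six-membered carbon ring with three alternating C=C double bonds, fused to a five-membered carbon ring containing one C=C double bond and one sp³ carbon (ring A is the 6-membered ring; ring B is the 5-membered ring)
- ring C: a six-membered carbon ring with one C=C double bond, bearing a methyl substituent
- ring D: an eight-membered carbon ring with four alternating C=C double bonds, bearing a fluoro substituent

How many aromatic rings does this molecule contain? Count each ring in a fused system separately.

Ring A has a continuous p-orbital overlap around the ring; 3 ring double bonds give 6 π electrons. That satisfies 4n+2 with n=1, so ring A is aromatic (benzene ring).
Ring B has one sp³ carbon, so it is not fully conjugated — not aromatic (cyclopentene ring).
Ring C has four sp³ carbons, so it is not fully conjugated — not aromatic (cyclohexene).
Ring D has only sp² ring atoms; a planar conformation would have a fully conjugated π system of 8 electrons. But 8 = 4(2), which is 4n not 4n+2, so ring D is not aromatic (cyclooctatetraene) — cyclooctatetraene distorts into a non-planar tub to avoid antiaromaticity.
Aromatic: A. Total: 1.

1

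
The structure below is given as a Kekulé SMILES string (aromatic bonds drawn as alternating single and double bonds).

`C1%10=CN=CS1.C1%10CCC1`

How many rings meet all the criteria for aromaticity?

The SMILES encodes a five-membered ring with a sulfur at position 1 and a nitrogen at position 3 (in a C=N bond), with two double bonds; a four-membered saturated carbon ring.
The 5-membered ring with one sulfur and one =N– has a continuous p-orbital overlap around the ring; 2 ring double bonds (4 π electrons) plus a heteroatom lone pair (2) give 6 π electrons. 6 = 4(1)+2, so it is aromatic (thiazole).
The 4-membered ring has only sp³ atoms, so it is not fully conjugated — not aromatic (cyclobutane).
1 of the 2 rings is aromatic. Total: 1.

1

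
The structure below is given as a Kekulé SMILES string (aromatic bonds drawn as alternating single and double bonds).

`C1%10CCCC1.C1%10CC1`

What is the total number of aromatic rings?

0

The SMILES encodes a five-membered saturated carbon ring; a three-membered saturated carbon ring.
The 5-membered ring has only sp³ atoms, so it is not fully conjugated — not aromatic (cyclopentane).
The 3-membered ring has only sp³ atoms, so it is not fully conjugated — not aromatic (cyclopropane).
None of the rings are aromatic. Total: 0.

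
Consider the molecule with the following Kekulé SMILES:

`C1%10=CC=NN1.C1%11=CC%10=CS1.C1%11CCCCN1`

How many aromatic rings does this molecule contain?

The SMILES encodes a five-membered ring with two adjacent nitrogens (one bearing H, one in a double bond) and two double bonds; a five-membered ring of four carbons and one sulfur, with two C=C double bonds; a six-membered saturated ring of five carbons and one N–H nitrogen.
The 5-membered ring with two adjacent nitrogens (one N–H, one =N–) has a continuous p-orbital overlap around the ring; 2 ring double bonds (4 π electrons) plus a heteroatom lone pair (2) give 6 π electrons. That satisfies 4n+2 with n=1, so it is aromatic (pyrazole).
The 5-membered ring with one sulfur is fully conjugated (every ring atom contributes a p orbital); 2 ring double bonds (4 π electrons) plus a heteroatom lone pair (2) give 6 π electrons. Since 6 = 4n+2 (n=1), it is aromatic (thiophene).
The 6-membered ring with one N–H has only sp³ atoms, so it is not fully conjugated — not aromatic (piperidine).
2 of the 3 rings are aromatic. Total: 2.

2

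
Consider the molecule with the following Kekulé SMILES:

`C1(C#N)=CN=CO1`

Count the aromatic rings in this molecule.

1

The SMILES encodes a five-membered ring with an oxygen at position 1 and a nitrogen at position 3 (in a C=N bond), with two double bonds.
The 5-membered ring with one oxygen and one =N– is fully conjugated (every ring atom contributes a p orbital); 2 ring double bonds (4 π electrons) plus a heteroatom lone pair (2) give 6 π electrons. That satisfies 4n+2 with n=1, so it is aromatic (oxazole).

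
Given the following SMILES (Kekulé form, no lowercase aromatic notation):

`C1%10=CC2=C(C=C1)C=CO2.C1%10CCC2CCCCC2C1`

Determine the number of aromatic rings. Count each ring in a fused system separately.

2

The SMILES encodes a six-membered carbon ring with three alternating C=C double bonds, fused to a five-membered ring containing one oxygen and two C=C double bonds; two fused six-membered saturated carbon rings.
The fused 6/5-membered bicyclic (with one oxygen) is a single π system with 9 sp² atoms and 10 π electrons from ring double bonds plus a heteroatom lone pair. 10 = 4(2)+2, so the system is aromatic and both rings count as aromatic (benzofuran).
The 6-membered ring has only sp³ atoms, so it is not fully conjugated — not aromatic (cyclohexane ring).
The second 6-membered ring has only sp³ atoms, so it is not fully conjugated — not aromatic (cyclohexane ring).
2 of the 4 rings are aromatic. Total: 2.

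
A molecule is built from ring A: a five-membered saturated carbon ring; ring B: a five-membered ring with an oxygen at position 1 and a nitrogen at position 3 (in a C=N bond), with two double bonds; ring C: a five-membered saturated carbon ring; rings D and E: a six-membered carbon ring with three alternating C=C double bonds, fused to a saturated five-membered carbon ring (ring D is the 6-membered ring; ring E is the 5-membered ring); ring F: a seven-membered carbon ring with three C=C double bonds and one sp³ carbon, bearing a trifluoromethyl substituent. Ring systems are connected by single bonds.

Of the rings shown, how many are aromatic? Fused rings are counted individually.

2

Ring A has only sp³ atoms, so it is not fully conjugated — not aromatic (cyclopentane).
Ring B is fully conjugated (every ring atom contributes a p orbital); 2 ring double bonds (4 π electrons) plus a heteroatom lone pair (2) give 6 π electrons. That satisfies 4n+2 with n=1, so ring B is aromatic (oxazole).
Ring C has only sp³ atoms, so it is not fully conjugated — not aromatic (cyclopentane).
Ring D is planar and fully conjugated; 3 ring double bonds give 6 π electrons. That satisfies 4n+2 with n=1, so ring D is aromatic (benzene ring).
Ring E has three sp³ carbons, so it is not fully conjugated — not aromatic (cyclopentane ring).
Ring F has one sp³ carbon, so it is not fully conjugated — not aromatic (cycloheptatriene).
Aromatic: B, D. Total: 2.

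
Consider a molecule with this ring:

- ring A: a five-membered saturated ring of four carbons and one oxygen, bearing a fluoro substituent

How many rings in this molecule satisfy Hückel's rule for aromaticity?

Ring A has only sp³ atoms, so it is not fully conjugated — not aromatic (tetrahydrofuran).

0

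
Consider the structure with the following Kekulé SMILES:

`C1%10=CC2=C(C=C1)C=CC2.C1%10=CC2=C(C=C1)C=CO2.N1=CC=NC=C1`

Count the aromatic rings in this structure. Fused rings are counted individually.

The SMILES encodes a six-membered carbon ring with three alternating C=C double bonds, fused to a five-membered carbon ring containing one C=C double bond and one sp³ carbon; a six-membered carbon ring with three alternating C=C double bonds, fused to a five-membered ring containing one oxygen and two C=C double bonds; a six-membered ring with nitrogens at positions 1 and 4 and three alternating double bonds.
The 6-membered ring is fully conjugated (every ring atom contributes a p orbital); 3 ring double bonds give 6 π electrons. Since 6 = 4n+2 (n=1), it is aromatic (benzene ring).
The 5-membered ring has one sp³ carbon, so it is not fully conjugated — not aromatic (cyclopentene ring).
The fused 6/5-membered bicyclic (with one oxygen) is a single π system with 9 sp² atoms and 10 π electrons from ring double bonds plus a heteroatom lone pair. 10 = 4(2)+2, so the system is aromatic and both rings count as aromatic (benzofuran).
The 6-membered ring with two nitrogens (1,4) has a continuous p-orbital overlap around the ring; 3 ring double bonds give 6 π electrons. Since 6 = 4n+2 (n=1), it is aromatic (pyrazine).
4 of the 5 rings are aromatic. Total: 4.

4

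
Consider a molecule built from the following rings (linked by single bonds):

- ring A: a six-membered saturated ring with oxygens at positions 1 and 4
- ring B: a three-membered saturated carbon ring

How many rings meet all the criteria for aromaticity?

Ring A has only sp³ atoms, so it is not fully conjugated — not aromatic (1,4-dioxane).
Ring B has only sp³ atoms, so it is not fully conjugated — not aromatic (cyclopropane).
No ring is aromatic. Total: 0.

0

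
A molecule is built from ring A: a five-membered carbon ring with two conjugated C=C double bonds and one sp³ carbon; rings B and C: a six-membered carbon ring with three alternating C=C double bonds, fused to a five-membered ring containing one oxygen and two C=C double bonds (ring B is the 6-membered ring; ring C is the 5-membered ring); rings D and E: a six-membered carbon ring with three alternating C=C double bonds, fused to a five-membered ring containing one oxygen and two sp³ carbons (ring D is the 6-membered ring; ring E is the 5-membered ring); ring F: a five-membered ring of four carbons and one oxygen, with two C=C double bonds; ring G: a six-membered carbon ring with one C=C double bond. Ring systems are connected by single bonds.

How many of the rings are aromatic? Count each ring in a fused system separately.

Ring A has one sp³ carbon, so it is not fully conjugated — not aromatic (cyclopentadiene).
Rings B and C form a fused bicyclic system (with one oxygen) with 9 sp² atoms and 10 π electrons from ring double bonds plus a heteroatom lone pair. 10 = 4(2)+2, so the system is aromatic and both rings count as aromatic (benzofuran).
Ring D has a continuous p-orbital overlap around the ring; 3 ring double bonds give 6 π electrons. 6 = 4(1)+2, so ring D is aromatic (benzene ring).
Ring E has two sp³ carbons, so it is not fully conjugated — not aromatic (oxolane ring).
Ring F is planar and fully conjugated; 2 ring double bonds (4 π electrons) plus a heteroatom lone pair (2) give 6 π electrons. 6 = 4(1)+2, so ring F is aromatic (furan).
Ring G has four sp³ carbons, so it is not fully conjugated — not aromatic (cyclohexene).
Aromatic: B, C, D, F. Total: 4.

4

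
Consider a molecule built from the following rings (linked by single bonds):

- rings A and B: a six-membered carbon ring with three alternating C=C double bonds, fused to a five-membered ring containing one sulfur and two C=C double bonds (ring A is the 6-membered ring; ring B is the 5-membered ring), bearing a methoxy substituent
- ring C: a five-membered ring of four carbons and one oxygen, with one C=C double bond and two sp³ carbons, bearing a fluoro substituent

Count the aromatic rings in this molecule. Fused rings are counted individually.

Rings A and B form a fused bicyclic system (with one sulfur) with 9 sp² atoms and 10 π electrons from ring double bonds plus a heteroatom lone pair. 10 = 4(2)+2, so the system is aromatic and both rings count as aromatic (benzothiophene).
Ring C has two sp³ carbons, so it is not fully conjugated — not aromatic (2,3-dihydrofuran).
Aromatic: A, B. Total: 2.

2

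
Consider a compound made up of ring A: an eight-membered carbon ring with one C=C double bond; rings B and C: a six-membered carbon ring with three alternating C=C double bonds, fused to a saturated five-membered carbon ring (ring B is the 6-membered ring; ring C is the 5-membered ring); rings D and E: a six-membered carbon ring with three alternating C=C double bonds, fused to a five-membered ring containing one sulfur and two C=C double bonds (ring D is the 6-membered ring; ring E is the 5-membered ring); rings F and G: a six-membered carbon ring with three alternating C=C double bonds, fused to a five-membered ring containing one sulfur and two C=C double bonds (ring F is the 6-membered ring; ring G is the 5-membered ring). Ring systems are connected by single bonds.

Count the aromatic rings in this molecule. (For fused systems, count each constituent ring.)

Ring A has six sp³ carbons, so it is not fully conjugated — not aromatic (cyclooctene).
Ring B is fully conjugated (every ring atom contributes a p orbital); 3 ring double bonds give 6 π electrons. 6 = 4(1)+2, so ring B is aromatic (benzene ring).
Ring C has three sp³ carbons, so it is not fully conjugated — not aromatic (cyclopentane ring).
Rings D and E form a fused bicyclic system (with one sulfur) with 9 sp² atoms and 10 π electrons from ring double bonds plus a heteroatom lone pair. 10 = 4(2)+2, so the system is aromatic and both rings count as aromatic (benzothiophene).
Rings F and G form a fused bicyclic system (with one sulfur) with 9 sp² atoms and 10 π electrons from ring double bonds plus a heteroatom lone pair. 10 = 4(2)+2, so the system is aromatic and both rings count as aromatic (benzothiophene).
Aromatic: B, D, E, F, G. Total: 5.

5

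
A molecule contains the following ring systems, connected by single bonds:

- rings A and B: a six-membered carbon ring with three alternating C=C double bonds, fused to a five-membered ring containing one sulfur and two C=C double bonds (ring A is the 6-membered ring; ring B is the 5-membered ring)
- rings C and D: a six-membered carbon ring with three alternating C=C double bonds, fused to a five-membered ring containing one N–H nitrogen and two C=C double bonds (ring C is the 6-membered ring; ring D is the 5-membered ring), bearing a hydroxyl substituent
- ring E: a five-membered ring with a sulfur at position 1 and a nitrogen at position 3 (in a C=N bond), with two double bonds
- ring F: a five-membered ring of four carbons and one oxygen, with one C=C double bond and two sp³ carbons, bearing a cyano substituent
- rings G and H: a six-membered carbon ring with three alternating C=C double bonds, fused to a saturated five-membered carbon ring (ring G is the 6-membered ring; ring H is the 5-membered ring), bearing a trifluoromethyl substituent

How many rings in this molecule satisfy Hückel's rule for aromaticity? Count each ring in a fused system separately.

Rings A and B form a fused bicyclic system (with one sulfur) with 9 sp² atoms and 10 π electrons from ring double bonds plus a heteroatom lone pair. 10 = 4(2)+2, so the system is aromatic and both rings count as aromatic (benzothiophene).
Rings C and D form a fused bicyclic system (with one N–H) with 9 sp² atoms and 10 π electrons from ring double bonds plus a heteroatom lone pair. 10 = 4(2)+2, so the system is aromatic and both rings count as aromatic (indole).
Ring E is planar and fully conjugated; 2 ring double bonds (4 π electrons) plus a heteroatom lone pair (2) give 6 π electrons. Since 6 = 4n+2 (n=1), ring E is aromatic (thiazole).
Ring F has two sp³ carbons, so it is not fully conjugated — not aromatic (2,3-dihydrofuran).
Ring G has a continuous p-orbital overlap around the ring; 3 ring double bonds give 6 π electrons. Since 6 = 4n+2 (n=1), ring G is aromatic (benzene ring).
Ring H has three sp³ carbons, so it is not fully conjugated — not aromatic (cyclopentane ring).
Aromatic: A, B, C, D, E, G. Total: 6.

6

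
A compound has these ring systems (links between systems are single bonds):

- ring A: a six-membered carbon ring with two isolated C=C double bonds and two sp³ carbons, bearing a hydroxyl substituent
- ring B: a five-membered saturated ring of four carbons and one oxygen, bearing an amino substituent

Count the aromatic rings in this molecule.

Ring A has two sp³ carbons, so it is not fully conjugated — not aromatic (1,4-cyclohexadiene).
Ring B has only sp³ atoms, so it is not fully conjugated — not aromatic (tetrahydrofuran).
No ring is aromatic. Total: 0.

0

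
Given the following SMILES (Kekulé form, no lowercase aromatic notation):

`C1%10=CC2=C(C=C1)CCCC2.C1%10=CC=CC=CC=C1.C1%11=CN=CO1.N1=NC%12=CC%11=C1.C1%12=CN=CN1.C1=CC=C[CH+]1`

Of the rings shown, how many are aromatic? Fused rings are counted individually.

4

The SMILES encodes a six-membered carbon ring with three alternating C=C double bonds, fused to a saturated six-membered carbon ring; an eight-membered carbon ring with four alternating C=C double bonds; a five-membered ring with an oxygen at position 1 and a nitrogen at position 3 (in a C=N bond), with two double bonds; a six-membered ring with two adjacent nitrogens and three alternating double bonds; a five-membered ring with nitrogens at positions 1 and 3 (one bearing H, one in a C=N bond) and two double bonds; a five-membered all-carbon ring bearing a positive charge on one carbon, with two C=C double bonds.
The 6-membered ring has a continuous p-orbital overlap around the ring; 3 ring double bonds give 6 π electrons. 6 = 4(1)+2, so it is aromatic (benzene ring).
The second 6-membered ring has four sp³ carbons, so it is not fully conjugated — not aromatic (cyclohexane ring).
The 8-membered ring has only sp² ring atoms; a planar conformation would have a fully conjugated π system of 8 electrons. But 8 = 4(2), which is 4n not 4n+2, so it is not aromatic (cyclooctatetraene) — cyclooctatetraene distorts into a non-planar tub to avoid antiaromaticity.
The 5-membered ring with one oxygen and one =N– is planar and fully conjugated; 2 ring double bonds (4 π electrons) plus a heteroatom lone pair (2) give 6 π electrons. Since 6 = 4n+2 (n=1), it is aromatic (oxazole).
The 6-membered ring with two nitrogens (1,2) is planar and fully conjugated; 3 ring double bonds give 6 π electrons. That satisfies 4n+2 with n=1, so it is aromatic (pyridazine).
The 5-membered ring with two nitrogens (one N–H, one =N–) is planar and fully conjugated; 2 ring double bonds (4 π electrons) plus a heteroatom lone pair (2) give 6 π electrons. 6 = 4(1)+2, so it is aromatic (imidazole).
The 5-membered ring has only sp² ring atoms; a planar conformation would have a fully conjugated π system of 4 electrons. But 4 = 4(1), which is 4n not 4n+2, so it is not aromatic (cyclopentadienyl cation).
4 of the 7 rings are aromatic. Total: 4.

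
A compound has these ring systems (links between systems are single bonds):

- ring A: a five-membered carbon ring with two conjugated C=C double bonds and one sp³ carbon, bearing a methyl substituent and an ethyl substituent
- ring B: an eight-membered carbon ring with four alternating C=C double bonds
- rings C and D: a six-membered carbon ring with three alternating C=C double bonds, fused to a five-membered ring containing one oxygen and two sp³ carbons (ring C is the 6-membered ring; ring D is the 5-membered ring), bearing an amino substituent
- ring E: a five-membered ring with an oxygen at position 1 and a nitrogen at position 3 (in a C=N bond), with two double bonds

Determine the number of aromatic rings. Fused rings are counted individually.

Ring A has one sp³ carbon, so it is not fully conjugated — not aromatic (cyclopentadiene).
Ring B has only sp² ring atoms; a planar conformation would have a fully conjugated π system of 8 electrons. But 8 = 4(2), which is 4n not 4n+2, so ring B is not aromatic (cyclooctatetraene) — cyclooctatetraene distorts into a non-planar tub to avoid antiaromaticity.
Ring C is planar and fully conjugated; 3 ring double bonds give 6 π electrons. Since 6 = 4n+2 (n=1), ring C is aromatic (benzene ring).
Ring D has two sp³ carbons, so it is not fully conjugated — not aromatic (oxolane ring).
Ring E is fully conjugated (every ring atom contributes a p orbital); 2 ring double bonds (4 π electrons) plus a heteroatom lone pair (2) give 6 π electrons. That satisfies 4n+2 with n=1, so ring E is aromatic (oxazole).
Aromatic: C, E. Total: 2.

2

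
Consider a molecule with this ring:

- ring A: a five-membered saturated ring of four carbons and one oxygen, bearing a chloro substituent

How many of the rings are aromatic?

Ring A has only sp³ atoms, so it is not fully conjugated — not aromatic (tetrahydrofuran).

0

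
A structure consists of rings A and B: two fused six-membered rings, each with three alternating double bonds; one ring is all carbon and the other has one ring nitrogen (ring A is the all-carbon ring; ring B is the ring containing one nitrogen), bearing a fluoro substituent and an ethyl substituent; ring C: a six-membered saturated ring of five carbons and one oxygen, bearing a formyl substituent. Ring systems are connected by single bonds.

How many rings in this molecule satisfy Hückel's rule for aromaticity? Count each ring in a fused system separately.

2

Rings A and B form a fused bicyclic system (with one nitrogen) with 10 sp² atoms and 10 π electrons from ring double bonds. 10 = 4(2)+2, so the system is aromatic and both rings count as aromatic (quinoline).
Ring C has only sp³ atoms, so it is not fully conjugated — not aromatic (tetrahydropyran).
Aromatic: A, B. Total: 2.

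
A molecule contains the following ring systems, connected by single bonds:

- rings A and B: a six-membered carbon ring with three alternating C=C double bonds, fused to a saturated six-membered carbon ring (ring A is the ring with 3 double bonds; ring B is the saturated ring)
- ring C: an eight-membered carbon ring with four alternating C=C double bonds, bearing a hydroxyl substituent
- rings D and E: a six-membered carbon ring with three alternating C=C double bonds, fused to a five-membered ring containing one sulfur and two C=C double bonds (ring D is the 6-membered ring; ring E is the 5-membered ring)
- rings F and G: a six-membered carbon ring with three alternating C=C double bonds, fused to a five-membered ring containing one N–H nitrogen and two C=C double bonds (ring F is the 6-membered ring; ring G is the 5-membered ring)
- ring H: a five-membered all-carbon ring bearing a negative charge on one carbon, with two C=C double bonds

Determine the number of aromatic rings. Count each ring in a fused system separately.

Ring A is fully conjugated (every ring atom contributes a p orbital); 3 ring double bonds give 6 π electrons. 6 = 4(1)+2, so ring A is aromatic (benzene ring).
Ring B has four sp³ carbons, so it is not fully conjugated — not aromatic (cyclohexane ring).
Ring C has only sp² ring atoms; a planar conformation would have a fully conjugated π system of 8 electrons. But 8 = 4(2), which is 4n not 4n+2, so ring C is not aromatic (cyclooctatetraene) — cyclooctatetraene distorts into a non-planar tub to avoid antiaromaticity.
Rings D and E form a fused bicyclic system (with one sulfur) with 9 sp² atoms and 10 π electrons from ring double bonds plus a heteroatom lone pair. 10 = 4(2)+2, so the system is aromatic and both rings count as aromatic (benzothiophene).
Rings F and G form a fused bicyclic system (with one N–H) with 9 sp² atoms and 10 π electrons from ring double bonds plus a heteroatom lone pair. 10 = 4(2)+2, so the system is aromatic and both rings count as aromatic (indole).
Ring H has a continuous p-orbital overlap around the ring; 2 ring double bonds (4 π electrons) plus the carbanion lone pair (2) give 6 π electrons. Since 6 = 4n+2 (n=1), ring H is aromatic (cyclopentadienyl anion).
Aromatic: A, D, E, F, G, H. Total: 6.

6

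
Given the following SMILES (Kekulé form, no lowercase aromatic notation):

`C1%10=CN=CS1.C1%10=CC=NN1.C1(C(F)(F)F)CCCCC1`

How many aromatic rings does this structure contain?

2

The SMILES encodes a five-membered ring with a sulfur at position 1 and a nitrogen at position 3 (in a C=N bond), with two double bonds; a five-membered ring with two adjacent nitrogens (one bearing H, one in a double bond) and two double bonds; a six-membered saturated carbon ring.
The 5-membered ring with one sulfur and one =N– has a continuous p-orbital overlap around the ring; 2 ring double bonds (4 π electrons) plus a heteroatom lone pair (2) give 6 π electrons. Since 6 = 4n+2 (n=1), it is aromatic (thiazole).
The 5-membered ring with two adjacent nitrogens (one N–H, one =N–) has a continuous p-orbital overlap around the ring; 2 ring double bonds (4 π electrons) plus a heteroatom lone pair (2) give 6 π electrons. That satisfies 4n+2 with n=1, so it is aromatic (pyrazole).
The 6-membered ring has only sp³ atoms, so it is not fully conjugated — not aromatic (cyclohexane).
2 of the 3 rings are aromatic. Total: 2.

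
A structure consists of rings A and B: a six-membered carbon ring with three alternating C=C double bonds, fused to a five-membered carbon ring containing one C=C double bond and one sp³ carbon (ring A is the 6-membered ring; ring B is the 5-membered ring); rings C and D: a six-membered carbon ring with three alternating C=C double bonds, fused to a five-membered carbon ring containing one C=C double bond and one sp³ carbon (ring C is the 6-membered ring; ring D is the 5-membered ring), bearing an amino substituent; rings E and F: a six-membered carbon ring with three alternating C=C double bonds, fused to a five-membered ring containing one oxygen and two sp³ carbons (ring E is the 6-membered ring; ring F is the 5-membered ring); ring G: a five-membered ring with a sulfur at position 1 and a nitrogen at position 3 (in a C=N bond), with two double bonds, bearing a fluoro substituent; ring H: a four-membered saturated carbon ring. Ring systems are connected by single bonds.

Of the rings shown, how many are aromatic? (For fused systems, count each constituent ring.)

4

Ring A is planar and fully conjugated; 3 ring double bonds give 6 π electrons. Since 6 = 4n+2 (n=1), ring A is aromatic (benzene ring).
Ring B has one sp³ carbon, so it is not fully conjugated — not aromatic (cyclopentene ring).
Ring C is fully conjugated (every ring atom contributes a p orbital); 3 ring double bonds give 6 π electrons. Since 6 = 4n+2 (n=1), ring C is aromatic (benzene ring).
Ring D has one sp³ carbon, so it is not fully conjugated — not aromatic (cyclopentene ring).
Ring E is fully conjugated (every ring atom contributes a p orbital); 3 ring double bonds give 6 π electrons. Since 6 = 4n+2 (n=1), ring E is aromatic (benzene ring).
Ring F has two sp³ carbons, so it is not fully conjugated — not aromatic (oxolane ring).
Ring G is planar and fully conjugated; 2 ring double bonds (4 π electrons) plus a heteroatom lone pair (2) give 6 π electrons. 6 = 4(1)+2, so ring G is aromatic (thiazole).
Ring H has only sp³ atoms, so it is not fully conjugated — not aromatic (cyclobutane).
Aromatic: A, C, E, G. Total: 4.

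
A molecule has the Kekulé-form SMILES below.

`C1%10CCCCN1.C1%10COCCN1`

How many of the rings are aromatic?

0

The SMILES encodes a six-membered saturated ring of five carbons and one N–H nitrogen; a six-membered saturated ring with an oxygen and an N–H nitrogen at positions 1 and 4.
The 6-membered ring with one N–H has only sp³ atoms, so it is not fully conjugated — not aromatic (piperidine).
The 6-membered ring with one oxygen and one N–H (1,4) has only sp³ atoms, so it is not fully conjugated — not aromatic (morpholine).
None of the rings are aromatic. Total: 0.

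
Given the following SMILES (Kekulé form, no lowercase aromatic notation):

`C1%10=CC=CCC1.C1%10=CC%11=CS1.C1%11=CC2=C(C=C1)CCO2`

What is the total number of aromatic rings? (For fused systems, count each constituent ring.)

The SMILES encodes a six-membered carbon ring with two conjugated C=C double bonds and two sp³ carbons; a five-membered ring of four carbons and one sulfur, with two C=C double bonds; a six-membered carbon ring with three alternating C=C double bonds, fused to a five-membered ring containing one oxygen and two sp³ carbons.
The 6-membered ring has two sp³ carbons, so it is not fully conjugated — not aromatic (1,3-cyclohexadiene).
The 5-membered ring with one sulfur is fully conjugated (every ring atom contributes a p orbital); 2 ring double bonds (4 π electrons) plus a heteroatom lone pair (2) give 6 π electrons. Since 6 = 4n+2 (n=1), it is aromatic (thiophene).
The second 6-membered ring is fully conjugated (every ring atom contributes a p orbital); 3 ring double bonds give 6 π electrons. Since 6 = 4n+2 (n=1), it is aromatic (benzene ring).
The 5-membered ring with one oxygen has two sp³ carbons, so it is not fully conjugated — not aromatic (oxolane ring).
2 of the 4 rings are aromatic. Total: 2.

2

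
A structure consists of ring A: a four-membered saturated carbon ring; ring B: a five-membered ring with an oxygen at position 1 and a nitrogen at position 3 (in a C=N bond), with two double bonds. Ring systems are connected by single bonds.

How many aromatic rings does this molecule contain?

Ring A has only sp³ atoms, so it is not fully conjugated — not aromatic (cyclobutane).
Ring B has a continuous p-orbital overlap around the ring; 2 ring double bonds (4 π electrons) plus a heteroatom lone pair (2) give 6 π electrons. That satisfies 4n+2 with n=1, so ring B is aromatic (oxazole).
Aromatic: B. Total: 1.

1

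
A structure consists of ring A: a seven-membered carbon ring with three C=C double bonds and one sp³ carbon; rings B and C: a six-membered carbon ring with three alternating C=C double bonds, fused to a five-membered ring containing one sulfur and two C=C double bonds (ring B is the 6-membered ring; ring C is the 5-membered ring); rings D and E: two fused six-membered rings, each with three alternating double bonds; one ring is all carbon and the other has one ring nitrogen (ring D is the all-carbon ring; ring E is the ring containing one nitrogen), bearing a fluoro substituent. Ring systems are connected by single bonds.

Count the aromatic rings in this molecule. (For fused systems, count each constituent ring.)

4

Ring A has one sp³ carbon, so it is not fully conjugated — not aromatic (cycloheptatriene).
Rings B and C form a fused bicyclic system (with one sulfur) with 9 sp² atoms and 10 π electrons from ring double bonds plus a heteroatom lone pair. 10 = 4(2)+2, so the system is aromatic and both rings count as aromatic (benzothiophene).
Rings D and E form a fused bicyclic system (with one nitrogen) with 10 sp² atoms and 10 π electrons from ring double bonds. 10 = 4(2)+2, so the system is aromatic and both rings count as aromatic (quinoline).
Aromatic: B, C, D, E. Total: 4.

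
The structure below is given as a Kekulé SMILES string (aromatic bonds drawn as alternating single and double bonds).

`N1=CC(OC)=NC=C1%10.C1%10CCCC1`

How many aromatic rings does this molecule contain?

1

The SMILES encodes a six-membered ring with nitrogens at positions 1 and 4 and three alternating double bonds; a five-membered saturated carbon ring.
The 6-membered ring with two nitrogens (1,4) has a continuous p-orbital overlap around the ring; 3 ring double bonds give 6 π electrons. Since 6 = 4n+2 (n=1), it is aromatic (pyrazine).
The 5-membered ring has only sp³ atoms, so it is not fully conjugated — not aromatic (cyclopentane).
1 of the 2 rings is aromatic. Total: 1.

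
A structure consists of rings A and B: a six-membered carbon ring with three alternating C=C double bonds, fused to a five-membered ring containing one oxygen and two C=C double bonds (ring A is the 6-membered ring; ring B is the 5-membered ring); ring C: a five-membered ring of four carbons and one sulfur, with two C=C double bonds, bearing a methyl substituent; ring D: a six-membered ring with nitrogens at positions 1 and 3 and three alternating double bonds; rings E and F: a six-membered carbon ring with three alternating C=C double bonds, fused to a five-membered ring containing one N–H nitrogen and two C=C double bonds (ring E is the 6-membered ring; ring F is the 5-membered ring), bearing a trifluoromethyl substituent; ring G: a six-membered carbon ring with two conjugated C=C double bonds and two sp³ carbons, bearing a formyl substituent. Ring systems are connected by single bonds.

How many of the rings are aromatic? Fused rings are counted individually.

Rings A and B form a fused bicyclic system (with one oxygen) with 9 sp² atoms and 10 π electrons from ring double bonds plus a heteroatom lone pair. 10 = 4(2)+2, so the system is aromatic and both rings count as aromatic (benzofuran).
Ring C is fully conjugated (every ring atom contributes a p orbital); 2 ring double bonds (4 π electrons) plus a heteroatom lone pair (2) give 6 π electrons. That satisfies 4n+2 with n=1, so ring C is aromatic (thiophene).
Ring D is planar and fully conjugated; 3 ring double bonds give 6 π electrons. 6 = 4(1)+2, so ring D is aromatic (pyrimidine).
Rings E and F form a fused bicyclic system (with one N–H) with 9 sp² atoms and 10 π electrons from ring double bonds plus a heteroatom lone pair. 10 = 4(2)+2, so the system is aromatic and both rings count as aromatic (indole).
Ring G has two sp³ carbons, so it is not fully conjugated — not aromatic (1,3-cyclohexadiene).
Aromatic: A, B, C, D, E, F. Total: 6.

6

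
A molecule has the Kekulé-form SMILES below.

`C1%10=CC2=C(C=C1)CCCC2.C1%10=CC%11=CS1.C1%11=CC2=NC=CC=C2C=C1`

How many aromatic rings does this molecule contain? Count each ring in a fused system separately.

The SMILES encodes a six-membered carbon ring with three alternating C=C double bonds, fused to a saturated six-membered carbon ring; a five-membered ring of four carbons and one sulfur, with two C=C double bonds; two fused six-membered rings, each with three alternating double bonds; one ring is all carbon and the other has one ring nitrogen.
The 6-membered ring has a continuous p-orbital overlap around the ring; 3 ring double bonds give 6 π electrons. That satisfies 4n+2 with n=1, so it is aromatic (benzene ring).
The second 6-membered ring has four sp³ carbons, so it is not fully conjugated — not aromatic (cyclohexane ring).
The 5-membered ring with one sulfur is fully conjugated (every ring atom contributes a p orbital); 2 ring double bonds (4 π electrons) plus a heteroatom lone pair (2) give 6 π electrons. Since 6 = 4n+2 (n=1), it is aromatic (thiophene).
The fused 6/6-membered bicyclic (with one nitrogen) is a single π system with 10 sp² atoms and 10 π electrons from ring double bonds. 10 = 4(2)+2, so the system is aromatic and both rings count as aromatic (quinoline).
4 of the 5 rings are aromatic. Total: 4.

4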